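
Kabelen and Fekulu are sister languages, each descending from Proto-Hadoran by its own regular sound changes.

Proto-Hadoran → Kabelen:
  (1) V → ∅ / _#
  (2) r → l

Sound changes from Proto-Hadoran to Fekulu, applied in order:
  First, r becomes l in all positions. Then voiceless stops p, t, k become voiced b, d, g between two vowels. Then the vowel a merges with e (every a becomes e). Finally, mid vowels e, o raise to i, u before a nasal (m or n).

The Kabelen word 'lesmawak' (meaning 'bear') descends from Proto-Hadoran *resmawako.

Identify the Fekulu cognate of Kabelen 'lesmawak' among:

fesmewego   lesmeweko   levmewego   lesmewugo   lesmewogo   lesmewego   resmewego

Fekulu: start from *resmawako.
  rule 1 (unconditioned shift): resmawako → lesmawako
  rule 2 (intervocalic voicing): lesmawako → lesmawago
  rule 3 (vowel merger): lesmawago → lesmewego
  rule 4: no change — lesmewego
  ⇒ Fekulu lesmewego
The other candidates each miss or misapply at least one Fekulu change.

lesmewego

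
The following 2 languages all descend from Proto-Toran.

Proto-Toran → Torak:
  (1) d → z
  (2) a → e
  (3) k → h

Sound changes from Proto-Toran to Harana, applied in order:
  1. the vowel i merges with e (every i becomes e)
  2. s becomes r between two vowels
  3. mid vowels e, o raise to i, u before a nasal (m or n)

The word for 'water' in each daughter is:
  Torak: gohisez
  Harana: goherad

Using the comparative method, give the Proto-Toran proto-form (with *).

*gohisad

Position 4: Torak has i, Harana has e. Torak preserves i here (none of its changes turn any other segment into i), so the proto-segment is *i.
Position 5: Torak has s, Harana has r. Torak preserves s here (none of its changes turn any other segment into s), so the proto-segment is *s.
Continuing position by position gives *gohisad; check it forward:
Torak: *gohisad > gohisaz > gohisez  (by unconditioned shift, vowel merger)
Harana: *gohisad
  gohisad → gohesad   [vowel merger]
  gohesad → goherad   [rhotacism]
  goherad (rule 3 does not apply)
  giving Harana goherad.
No other proto-form is consistent with every reflex, so the reconstruction is *gohisad.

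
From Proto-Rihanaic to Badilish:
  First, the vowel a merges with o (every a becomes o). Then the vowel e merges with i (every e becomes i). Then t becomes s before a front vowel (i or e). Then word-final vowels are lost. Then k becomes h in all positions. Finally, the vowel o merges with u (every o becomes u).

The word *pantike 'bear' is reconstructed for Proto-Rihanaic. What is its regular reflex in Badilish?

Badilish: start from *pantike.
  rule 1 (vowel merger): pantike → pontike
  rule 2 (vowel merger): pontike → pontiki
  rule 3 (palatalisation): pontiki → ponsiki
  rule 4 (apocope): ponsiki → ponsik
  rule 5 (unconditioned shift): ponsik → ponsih
  rule 6 (vowel merger): ponsih → punsih
  ⇒ Badilish punsih

punsih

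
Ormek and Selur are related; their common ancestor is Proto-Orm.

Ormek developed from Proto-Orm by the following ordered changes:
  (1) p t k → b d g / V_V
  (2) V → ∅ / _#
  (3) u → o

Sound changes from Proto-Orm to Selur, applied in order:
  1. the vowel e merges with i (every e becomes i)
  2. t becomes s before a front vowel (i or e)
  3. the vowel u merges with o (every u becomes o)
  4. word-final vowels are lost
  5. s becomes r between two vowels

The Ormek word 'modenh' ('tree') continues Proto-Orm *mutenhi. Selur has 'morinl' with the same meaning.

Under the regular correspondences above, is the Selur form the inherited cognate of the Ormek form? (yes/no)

Derive the expected Selur reflex of *mutenhi:
Selur: start from *mutenhi.
  rule 1 (vowel merger): mutenhi → mutinhi
  rule 2 (palatalisation): mutinhi → musinhi
  rule 3 (vowel merger): musinhi → mosinhi
  rule 4 (apocope): mosinhi → mosinh
  rule 5 (rhotacism): mosinh → morinh
  ⇒ Selur morinh
The regular Selur reflex would be 'morinh', but the attested form is 'morinl'. The correspondence is irregular, so they are not cognates (the Selur form has a different source).

no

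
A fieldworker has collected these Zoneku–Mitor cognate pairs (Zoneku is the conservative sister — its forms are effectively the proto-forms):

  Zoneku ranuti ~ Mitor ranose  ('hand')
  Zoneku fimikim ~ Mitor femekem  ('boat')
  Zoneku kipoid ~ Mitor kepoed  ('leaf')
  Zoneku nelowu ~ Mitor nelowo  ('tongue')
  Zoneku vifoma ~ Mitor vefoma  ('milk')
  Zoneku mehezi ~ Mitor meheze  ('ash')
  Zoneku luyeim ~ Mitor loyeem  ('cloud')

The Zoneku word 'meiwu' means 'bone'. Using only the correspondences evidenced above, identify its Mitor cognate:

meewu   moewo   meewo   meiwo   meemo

kipoid ~ kepoed — Zoneku i corresponds to Mitor e after a vowel, before a consonant other than r, m, n, p, b, f, v.
nelowu ~ nelowo — Zoneku u corresponds to Mitor o word-finally.
Applying these to Zoneku 'meiwu':
  meiwu → meewu   (i→e after a vowel, before a consonant other than r, m, n, p, b, f, v)
  meewu → meewo   (u→o word-finally)
So the Mitor cognate is 'meewo'.

meewo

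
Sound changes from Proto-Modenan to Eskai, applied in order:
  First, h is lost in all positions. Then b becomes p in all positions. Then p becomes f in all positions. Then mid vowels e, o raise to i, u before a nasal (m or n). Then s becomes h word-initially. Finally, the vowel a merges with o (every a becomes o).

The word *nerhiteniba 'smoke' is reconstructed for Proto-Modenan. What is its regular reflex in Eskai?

Eskai: *nerhiteniba
  nerhiteniba → neriteniba   [h-loss]
  neriteniba → neritenipa   [unconditioned shift]
  neritenipa → neritenifa   [unconditioned shift]
  neritenifa → neritinifa   [pre-nasal raising]
  neritinifa (rule 5 does not apply)
  neritinifa → neritinifo   [vowel merger]
  giving Eskai neritinifo.

neritinifo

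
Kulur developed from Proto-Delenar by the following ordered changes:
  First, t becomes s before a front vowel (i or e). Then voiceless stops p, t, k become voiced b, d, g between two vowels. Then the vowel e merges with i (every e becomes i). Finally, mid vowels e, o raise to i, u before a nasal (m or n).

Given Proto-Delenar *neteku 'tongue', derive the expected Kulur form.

Kulur: *neteku > neseku > nesegu > nisigu  (by palatalisation, intervocalic voicing, vowel merger)

nisigu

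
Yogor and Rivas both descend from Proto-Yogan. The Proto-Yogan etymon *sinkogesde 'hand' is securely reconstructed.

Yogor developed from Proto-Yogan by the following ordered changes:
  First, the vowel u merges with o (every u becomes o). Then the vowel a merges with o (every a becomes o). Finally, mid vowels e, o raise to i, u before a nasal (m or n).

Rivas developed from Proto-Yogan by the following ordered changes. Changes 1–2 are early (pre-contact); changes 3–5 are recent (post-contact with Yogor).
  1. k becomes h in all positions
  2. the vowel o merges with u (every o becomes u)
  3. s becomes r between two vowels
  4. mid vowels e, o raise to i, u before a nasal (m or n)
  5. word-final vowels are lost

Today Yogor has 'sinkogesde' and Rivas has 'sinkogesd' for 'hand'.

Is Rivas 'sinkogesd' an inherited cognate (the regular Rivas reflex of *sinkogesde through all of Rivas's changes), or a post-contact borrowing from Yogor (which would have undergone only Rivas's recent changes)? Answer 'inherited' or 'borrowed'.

If inherited, *sinkogesde would pass through all of Rivas's changes:
Rivas: start from *sinkogesde.
  rule 1 (unconditioned shift): sinkogesde → sinhogesde
  rule 2 (vowel merger): sinhogesde → sinhugesde
  rule 3: no change — sinhugesde
  rule 4: no change — sinhugesde
  rule 5 (apocope): sinhugesde → sinhugesd
  ⇒ Rivas sinhugesd
If borrowed from Yogor 'sinkogesde' after the early changes, it would undergo only the recent ones:
  rule 3 (rhotacism): no change (sinkogesde)
  rule 4 (pre-nasal raising): no change (sinkogesde)
  rule 5 (apocope): sinkogesde → sinkogesd
  ⇒ as a loan: sinkogesd
Rivas 'sinkogesd' matches the loan outcome 'sinkogesd', not the inherited 'sinhugesd' — it skipped the early Rivas changes, so it was borrowed from Yogor.

borrowed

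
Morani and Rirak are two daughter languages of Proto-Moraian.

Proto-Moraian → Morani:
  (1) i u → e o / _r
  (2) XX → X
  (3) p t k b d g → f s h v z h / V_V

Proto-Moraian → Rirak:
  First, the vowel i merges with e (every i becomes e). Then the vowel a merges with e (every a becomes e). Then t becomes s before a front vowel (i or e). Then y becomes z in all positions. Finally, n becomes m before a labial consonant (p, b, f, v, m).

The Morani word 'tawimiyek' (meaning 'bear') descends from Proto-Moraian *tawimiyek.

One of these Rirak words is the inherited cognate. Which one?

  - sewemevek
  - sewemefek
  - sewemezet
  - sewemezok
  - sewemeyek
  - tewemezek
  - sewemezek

sewemezek

Rirak: *tawimiyek > tawemeyek > tewemeyek > sewemeyek > sewemezek  (by vowel merger, vowel merger, palatalisation, unconditioned shift)
The other candidates each miss or misapply at least one Rirak change.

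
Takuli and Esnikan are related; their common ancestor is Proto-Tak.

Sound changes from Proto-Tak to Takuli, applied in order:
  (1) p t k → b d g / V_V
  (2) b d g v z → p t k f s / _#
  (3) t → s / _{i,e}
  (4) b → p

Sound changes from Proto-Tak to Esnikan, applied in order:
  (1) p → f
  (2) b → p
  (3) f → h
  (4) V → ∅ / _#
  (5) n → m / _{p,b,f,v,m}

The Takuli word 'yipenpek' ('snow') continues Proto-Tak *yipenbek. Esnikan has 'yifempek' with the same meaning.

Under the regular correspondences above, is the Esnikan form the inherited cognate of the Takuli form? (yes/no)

no

Derive the expected Esnikan reflex of *yipenbek:
Esnikan: *yipenbek > yifenbek > yifenpek > yihenpek > yihempek  (by unconditioned shift, unconditioned shift, unconditioned shift, nasal place assimilation)
The regular Esnikan reflex would be 'yihempek', but the attested form is 'yifempek'. The correspondence is irregular, so they are not cognates (the Esnikan form has a different source).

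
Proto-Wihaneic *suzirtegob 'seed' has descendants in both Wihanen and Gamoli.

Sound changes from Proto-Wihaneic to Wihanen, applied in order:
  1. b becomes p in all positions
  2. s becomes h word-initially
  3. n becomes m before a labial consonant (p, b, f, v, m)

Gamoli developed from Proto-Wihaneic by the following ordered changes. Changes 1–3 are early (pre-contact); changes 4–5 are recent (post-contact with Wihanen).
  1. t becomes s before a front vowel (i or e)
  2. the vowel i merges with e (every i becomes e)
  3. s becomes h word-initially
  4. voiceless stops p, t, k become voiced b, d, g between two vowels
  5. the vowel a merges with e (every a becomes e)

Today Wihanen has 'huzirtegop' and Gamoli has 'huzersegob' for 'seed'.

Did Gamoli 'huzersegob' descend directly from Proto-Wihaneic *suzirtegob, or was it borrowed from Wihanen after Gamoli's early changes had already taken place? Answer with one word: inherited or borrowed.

If inherited, *suzirtegob would pass through all of Gamoli's changes:
Gamoli: *suzirtegob
  suzirtegob → suzirsegob   [palatalisation]
  suzirsegob → suzersegob   [vowel merger]
  suzersegob → huzersegob   [debuccalisation]
  huzersegob (rule 4 does not apply)
  huzersegob (rule 5 does not apply)
  giving Gamoli huzersegob.
If borrowed from Wihanen 'huzirtegop' after the early changes, it would undergo only the recent ones:
  rule 4 (intervocalic voicing): no change (huzirtegop)
  rule 5 (vowel merger): no change (huzirtegop)
  ⇒ as a loan: huzirtegop
Gamoli 'huzersegob' matches the inherited outcome exactly, so it is an inherited cognate, not a loan.

inherited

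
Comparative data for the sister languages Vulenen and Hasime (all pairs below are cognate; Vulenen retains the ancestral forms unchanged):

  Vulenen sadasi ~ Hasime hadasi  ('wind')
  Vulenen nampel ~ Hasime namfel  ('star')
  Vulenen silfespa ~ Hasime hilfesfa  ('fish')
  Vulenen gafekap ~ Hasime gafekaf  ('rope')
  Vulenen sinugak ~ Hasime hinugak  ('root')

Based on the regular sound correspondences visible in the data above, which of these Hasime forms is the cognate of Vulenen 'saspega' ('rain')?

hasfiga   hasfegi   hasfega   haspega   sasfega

sadasi ~ hadasi — Vulenen s corresponds to Hasime h word-initially before a back vowel.
nampel ~ namfel — Vulenen p corresponds to Hasime f after a consonant, before a front vowel.
Applying these to Vulenen 'saspega':
  saspega → haspega   (s→h word-initially before a back vowel)
  haspega → hasfega   (p→f after a consonant, before a front vowel)
So the Hasime cognate is 'hasfega'.

hasfega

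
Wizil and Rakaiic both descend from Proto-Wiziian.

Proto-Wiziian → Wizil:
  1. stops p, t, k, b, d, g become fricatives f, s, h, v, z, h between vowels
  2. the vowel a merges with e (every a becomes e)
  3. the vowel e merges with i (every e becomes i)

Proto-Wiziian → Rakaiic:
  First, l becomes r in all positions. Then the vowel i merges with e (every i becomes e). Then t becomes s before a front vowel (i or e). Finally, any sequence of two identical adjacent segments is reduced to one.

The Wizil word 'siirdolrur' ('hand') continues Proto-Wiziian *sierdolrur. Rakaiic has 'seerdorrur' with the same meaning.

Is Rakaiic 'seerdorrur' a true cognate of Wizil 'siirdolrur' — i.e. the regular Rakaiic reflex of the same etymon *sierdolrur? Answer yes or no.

no

Derive the expected Rakaiic reflex of *sierdolrur:
Rakaiic: start from *sierdolrur.
  rule 1 (unconditioned shift): sierdolrur → sierdorrur
  rule 2 (vowel merger): sierdorrur → seerdorrur
  rule 3: no change — seerdorrur
  rule 4 (degemination): seerdorrur → serdorur
  ⇒ Rakaiic serdorur
The regular Rakaiic reflex would be 'serdorur', but the attested form is 'seerdorrur'. The correspondence is irregular, so they are not cognates (the Rakaiic form has a different source).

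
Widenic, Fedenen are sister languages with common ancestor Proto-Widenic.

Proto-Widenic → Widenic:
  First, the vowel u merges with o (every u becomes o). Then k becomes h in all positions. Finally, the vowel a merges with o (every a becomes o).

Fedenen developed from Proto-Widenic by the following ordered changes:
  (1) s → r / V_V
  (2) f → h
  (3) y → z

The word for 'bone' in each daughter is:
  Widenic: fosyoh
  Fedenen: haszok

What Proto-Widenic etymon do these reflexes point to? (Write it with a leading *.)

*fasyok

Position 1: Widenic has f, Fedenen has h. Widenic preserves f here (none of its changes turn any other segment into f), so the proto-segment is *f.
Position 2: Widenic has o, Fedenen has a. Fedenen preserves a here (none of its changes turn any other segment into a), so the proto-segment is *a.
Continuing position by position gives *fasyok; check it forward:
Widenic: *fasyok > fasyoh > fosyoh  (by unconditioned shift, vowel merger)
Fedenen: *fasyok > hasyok > haszok  (by unconditioned shift, unconditioned shift)
No other proto-form is consistent with every reflex, so the reconstruction is *fasyok.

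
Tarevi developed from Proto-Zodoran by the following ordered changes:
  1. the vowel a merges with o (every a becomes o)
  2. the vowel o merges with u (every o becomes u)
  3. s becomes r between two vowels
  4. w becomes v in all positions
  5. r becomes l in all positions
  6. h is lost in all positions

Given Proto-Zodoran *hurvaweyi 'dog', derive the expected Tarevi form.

Tarevi: *hurvaweyi
  hurvaweyi → hurvoweyi   [vowel merger]
  hurvoweyi → hurvuweyi   [vowel merger]
  hurvuweyi (rule 3 does not apply)
  hurvuweyi → hurvuveyi   [unconditioned shift]
  hurvuveyi → hulvuveyi   [unconditioned shift]
  hulvuveyi → ulvuveyi   [h-loss]
  giving Tarevi ulvuveyi.

ulvuveyi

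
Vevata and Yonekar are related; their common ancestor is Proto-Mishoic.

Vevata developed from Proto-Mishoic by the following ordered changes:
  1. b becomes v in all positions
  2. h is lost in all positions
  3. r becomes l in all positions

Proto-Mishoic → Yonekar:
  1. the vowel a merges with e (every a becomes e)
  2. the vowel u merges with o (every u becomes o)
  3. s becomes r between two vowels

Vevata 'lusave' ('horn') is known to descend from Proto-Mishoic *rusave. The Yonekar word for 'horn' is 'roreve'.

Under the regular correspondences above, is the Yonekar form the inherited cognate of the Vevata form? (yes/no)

yes

Derive the expected Yonekar reflex of *rusave:
Yonekar: *rusave
  rusave → ruseve   [vowel merger]
  ruseve → roseve   [vowel merger]
  roseve → roreve   [rhotacism]
  giving Yonekar roreve.
Yonekar 'roreve' matches the regular reflex exactly, so the pair is cognate.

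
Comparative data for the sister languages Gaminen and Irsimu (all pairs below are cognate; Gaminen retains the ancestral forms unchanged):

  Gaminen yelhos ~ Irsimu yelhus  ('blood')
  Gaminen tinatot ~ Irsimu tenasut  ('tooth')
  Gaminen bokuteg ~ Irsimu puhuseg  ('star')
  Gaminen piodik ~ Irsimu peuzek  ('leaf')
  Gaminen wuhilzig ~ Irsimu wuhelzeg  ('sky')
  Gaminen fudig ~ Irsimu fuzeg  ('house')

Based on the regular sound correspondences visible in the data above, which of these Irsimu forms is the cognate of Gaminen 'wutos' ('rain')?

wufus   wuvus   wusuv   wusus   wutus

wusus

tinatot ~ tenasut — Gaminen t corresponds to Irsimu s between vowels (before a back vowel).
yelhos ~ yelhus, tinatot ~ tenasut — Gaminen o corresponds to Irsimu u after a consonant, before a consonant other than r, m, n, p, b, f, v.
Applying these to Gaminen 'wutos':
  wutos → wusos   (t→s between vowels (before a back vowel))
  wusos → wusus   (o→u after a consonant, before a consonant other than r, m, n, p, b, f, v)
So the Irsimu cognate is 'wusus'.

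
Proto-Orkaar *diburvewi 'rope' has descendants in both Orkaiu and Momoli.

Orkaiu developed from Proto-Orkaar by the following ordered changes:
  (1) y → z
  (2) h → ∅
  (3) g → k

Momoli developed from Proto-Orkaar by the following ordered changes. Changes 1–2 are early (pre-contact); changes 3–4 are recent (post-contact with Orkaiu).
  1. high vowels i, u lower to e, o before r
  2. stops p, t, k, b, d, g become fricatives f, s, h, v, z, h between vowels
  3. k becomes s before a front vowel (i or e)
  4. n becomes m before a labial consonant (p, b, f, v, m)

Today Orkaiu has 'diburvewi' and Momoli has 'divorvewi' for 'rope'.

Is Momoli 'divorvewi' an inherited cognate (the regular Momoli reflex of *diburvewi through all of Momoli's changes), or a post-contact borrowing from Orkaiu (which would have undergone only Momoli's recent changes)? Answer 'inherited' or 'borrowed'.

inherited

If inherited, *diburvewi would pass through all of Momoli's changes:
Momoli: *diburvewi > diborvewi > divorvewi  (by pre-rhotic lowering, intervocalic lenition)
If borrowed from Orkaiu 'diburvewi' after the early changes, it would undergo only the recent ones:
  rule 3 (palatalisation): no change (diburvewi)
  rule 4 (nasal place assimilation): no change (diburvewi)
  ⇒ as a loan: diburvewi
Momoli 'divorvewi' matches the inherited outcome exactly, so it is an inherited cognate, not a loan.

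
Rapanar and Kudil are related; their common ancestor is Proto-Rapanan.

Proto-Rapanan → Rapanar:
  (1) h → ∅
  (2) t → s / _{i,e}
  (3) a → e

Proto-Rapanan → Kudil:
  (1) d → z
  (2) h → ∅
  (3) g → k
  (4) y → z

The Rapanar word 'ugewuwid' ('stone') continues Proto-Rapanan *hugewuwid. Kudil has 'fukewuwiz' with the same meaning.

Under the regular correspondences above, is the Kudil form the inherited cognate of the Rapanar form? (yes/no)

no

Derive the expected Kudil reflex of *hugewuwid:
Kudil: start from *hugewuwid.
  rule 1 (unconditioned shift): hugewuwid → hugewuwiz
  rule 2 (h-loss): hugewuwiz → ugewuwiz
  rule 3 (unconditioned shift): ugewuwiz → ukewuwiz
  rule 4: no change — ukewuwiz
  ⇒ Kudil ukewuwiz
The regular Kudil reflex would be 'ukewuwiz', but the attested form is 'fukewuwiz'. The correspondence is irregular, so they are not cognates (the Kudil form has a different source).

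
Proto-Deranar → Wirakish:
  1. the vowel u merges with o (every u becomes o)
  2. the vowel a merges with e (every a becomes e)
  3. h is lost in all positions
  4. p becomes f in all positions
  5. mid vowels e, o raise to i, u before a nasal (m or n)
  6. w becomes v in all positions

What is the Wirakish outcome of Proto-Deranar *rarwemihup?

Wirakish: *rarwemihup
  rarwemihup → rarwemihop   [vowel merger]
  rarwemihop → rerwemihop   [vowel merger]
  rerwemihop → rerwemiop   [h-loss]
  rerwemiop → rerwemiof   [unconditioned shift]
  rerwemiof → rerwimiof   [pre-nasal raising]
  rerwimiof → rervimiof   [unconditioned shift]
  giving Wirakish rervimiof.

rervimiof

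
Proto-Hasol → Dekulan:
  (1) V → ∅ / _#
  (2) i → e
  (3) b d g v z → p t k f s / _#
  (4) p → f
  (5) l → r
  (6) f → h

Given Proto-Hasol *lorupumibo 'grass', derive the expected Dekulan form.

roruhumeh

Dekulan: start from *lorupumibo.
  rule 1 (apocope): lorupumibo → lorupumib
  rule 2 (vowel merger): lorupumib → lorupumeb
  rule 3 (final devoicing): lorupumeb → lorupumep
  rule 4 (unconditioned shift): lorupumep → lorufumef
  rule 5 (unconditioned shift): lorufumef → rorufumef
  rule 6 (unconditioned shift): rorufumef → roruhumeh
  ⇒ Dekulan roruhumeh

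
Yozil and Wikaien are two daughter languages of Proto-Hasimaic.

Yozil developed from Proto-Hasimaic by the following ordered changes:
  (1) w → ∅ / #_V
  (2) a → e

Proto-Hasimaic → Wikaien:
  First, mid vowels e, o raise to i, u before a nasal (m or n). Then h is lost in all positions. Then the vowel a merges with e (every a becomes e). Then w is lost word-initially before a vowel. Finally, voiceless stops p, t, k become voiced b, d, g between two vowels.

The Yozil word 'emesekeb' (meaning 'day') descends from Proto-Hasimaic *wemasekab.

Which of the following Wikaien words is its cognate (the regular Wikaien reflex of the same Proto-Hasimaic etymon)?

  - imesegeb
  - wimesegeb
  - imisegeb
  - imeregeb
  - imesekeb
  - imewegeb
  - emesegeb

Wikaien: *wemasekab
  wemasekab → wimasekab   [pre-nasal raising]
  wimasekab (rule 2 does not apply)
  wimasekab → wimesekeb   [vowel merger]
  wimesekeb → imesekeb   [glide loss]
  imesekeb → imesegeb   [intervocalic voicing]
  giving Wikaien imesegeb.

imesegeb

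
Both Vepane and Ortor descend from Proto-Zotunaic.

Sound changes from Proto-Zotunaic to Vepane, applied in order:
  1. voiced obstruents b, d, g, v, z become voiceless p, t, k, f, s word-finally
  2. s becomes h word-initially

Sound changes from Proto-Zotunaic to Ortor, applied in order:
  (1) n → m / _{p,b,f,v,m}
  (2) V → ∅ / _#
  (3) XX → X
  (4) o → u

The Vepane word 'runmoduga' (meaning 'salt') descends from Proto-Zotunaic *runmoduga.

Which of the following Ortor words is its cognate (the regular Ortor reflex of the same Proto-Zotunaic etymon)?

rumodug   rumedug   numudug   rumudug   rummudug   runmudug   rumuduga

Ortor: *runmoduga > rummoduga > rummodug > rumodug > rumudug  (by nasal place assimilation, apocope, degemination, vowel merger)

rumudug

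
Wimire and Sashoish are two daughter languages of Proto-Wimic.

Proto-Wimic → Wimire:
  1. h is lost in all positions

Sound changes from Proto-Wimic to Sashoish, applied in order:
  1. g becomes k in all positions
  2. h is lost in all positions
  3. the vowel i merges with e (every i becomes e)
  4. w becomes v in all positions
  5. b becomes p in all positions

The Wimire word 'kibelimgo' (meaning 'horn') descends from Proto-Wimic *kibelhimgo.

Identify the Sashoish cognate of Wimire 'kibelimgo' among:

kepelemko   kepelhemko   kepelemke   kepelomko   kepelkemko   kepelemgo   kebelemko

kepelemko

Sashoish: start from *kibelhimgo.
  rule 1 (unconditioned shift): kibelhimgo → kibelhimko
  rule 2 (h-loss): kibelhimko → kibelimko
  rule 3 (vowel merger): kibelimko → kebelemko
  rule 4: no change — kebelemko
  rule 5 (unconditioned shift): kebelemko → kepelemko
  ⇒ Sashoish kepelemko
Among the options, 'kepelemko' alone shows every Sashoish change applied in order.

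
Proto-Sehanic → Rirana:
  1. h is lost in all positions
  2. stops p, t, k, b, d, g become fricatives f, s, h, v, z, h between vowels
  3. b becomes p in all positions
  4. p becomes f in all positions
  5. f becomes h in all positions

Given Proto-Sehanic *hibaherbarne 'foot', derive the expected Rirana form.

ivaerharne

Rirana: *hibaherbarne
  hibaherbarne → ibaerbarne   [h-loss]
  ibaerbarne → ivaerbarne   [intervocalic lenition]
  ivaerbarne → ivaerparne   [unconditioned shift]
  ivaerparne → ivaerfarne   [unconditioned shift]
  ivaerfarne → ivaerharne   [unconditioned shift]
  giving Rirana ivaerharne.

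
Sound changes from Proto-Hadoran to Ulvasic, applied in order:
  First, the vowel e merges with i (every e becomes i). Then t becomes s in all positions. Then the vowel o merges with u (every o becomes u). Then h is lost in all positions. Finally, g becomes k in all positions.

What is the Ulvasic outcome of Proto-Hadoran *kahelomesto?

Ulvasic: start from *kahelomesto.
  rule 1 (vowel merger): kahelomesto → kahilomisto
  rule 2 (unconditioned shift): kahilomisto → kahilomisso
  rule 3 (vowel merger): kahilomisso → kahilumissu
  rule 4 (h-loss): kahilumissu → kailumissu
  rule 5: no change — kailumissu
  ⇒ Ulvasic kailumissu

kailumissu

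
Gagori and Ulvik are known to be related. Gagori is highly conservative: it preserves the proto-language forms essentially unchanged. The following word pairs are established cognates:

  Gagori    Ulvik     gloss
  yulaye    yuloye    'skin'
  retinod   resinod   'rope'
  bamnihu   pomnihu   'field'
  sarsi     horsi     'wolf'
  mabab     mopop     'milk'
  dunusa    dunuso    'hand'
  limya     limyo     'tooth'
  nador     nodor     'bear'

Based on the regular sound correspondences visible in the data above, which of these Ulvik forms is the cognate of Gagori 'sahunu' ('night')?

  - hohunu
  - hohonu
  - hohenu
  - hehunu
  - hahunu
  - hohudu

sarsi ~ horsi — Gagori s corresponds to Ulvik h word-initially before a back vowel.
yulaye ~ yuloye, nador ~ nodor — Gagori a corresponds to Ulvik o after a consonant, before a consonant other than r, m, n, p, b, f, v.
Applying these to Gagori 'sahunu':
  sahunu → hahunu   (s→h word-initially before a back vowel)
  hahunu → hohunu   (a→o after a consonant, before a consonant other than r, m, n, p, b, f, v)
So the Ulvik cognate is 'hohunu'.

hohunu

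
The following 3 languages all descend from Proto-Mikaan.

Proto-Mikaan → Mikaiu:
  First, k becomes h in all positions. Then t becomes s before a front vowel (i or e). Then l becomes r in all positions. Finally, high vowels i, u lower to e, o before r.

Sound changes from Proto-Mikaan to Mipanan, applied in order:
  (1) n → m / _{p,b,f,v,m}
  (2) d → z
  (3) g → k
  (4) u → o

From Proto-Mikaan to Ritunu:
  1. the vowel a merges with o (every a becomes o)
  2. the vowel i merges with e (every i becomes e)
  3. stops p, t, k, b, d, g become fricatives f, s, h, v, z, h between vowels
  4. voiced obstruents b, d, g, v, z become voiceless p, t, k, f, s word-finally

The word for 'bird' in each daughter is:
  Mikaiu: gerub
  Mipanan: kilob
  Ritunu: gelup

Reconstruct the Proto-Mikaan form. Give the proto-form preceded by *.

*gilub

Position 5: Mikaiu has b, Mipanan has b, Ritunu has p. Mikaiu preserves b here (none of its changes turn any other segment into b), so the proto-segment is *b.
Position 2: Mikaiu has e, Mipanan has i, Ritunu has e. Mipanan preserves i here (none of its changes turn any other segment into i), so the proto-segment is *i.
Continuing position by position gives *gilub; check it forward:
Mikaiu: *gilub > girub > gerub  (by unconditioned shift, pre-rhotic lowering)
Mipanan: *gilub
  gilub (rule 1 does not apply)
  gilub (rule 2 does not apply)
  gilub → kilub   [unconditioned shift]
  kilub → kilob   [vowel merger]
  giving Mipanan kilob.
Ritunu: *gilub
  gilub (rule 1 does not apply)
  gilub → gelub   [vowel merger]
  gelub (rule 3 does not apply)
  gelub → gelup   [final devoicing]
  giving Ritunu gelup.
Only *gilub yields all of Mikaiu gerub, Mipanan kilob, Ritunu gelup.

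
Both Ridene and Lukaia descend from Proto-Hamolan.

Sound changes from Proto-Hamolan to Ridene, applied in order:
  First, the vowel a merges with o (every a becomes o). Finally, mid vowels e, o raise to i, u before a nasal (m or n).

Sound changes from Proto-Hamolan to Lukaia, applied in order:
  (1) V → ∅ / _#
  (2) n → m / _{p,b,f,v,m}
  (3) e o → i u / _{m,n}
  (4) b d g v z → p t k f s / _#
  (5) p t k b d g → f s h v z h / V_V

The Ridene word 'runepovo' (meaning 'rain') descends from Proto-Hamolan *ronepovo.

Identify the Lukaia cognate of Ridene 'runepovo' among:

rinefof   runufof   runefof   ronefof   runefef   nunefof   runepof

runefof

Lukaia: start from *ronepovo.
  rule 1 (apocope): ronepovo → ronepov
  rule 2: no change — ronepov
  rule 3 (pre-nasal raising): ronepov → runepov
  rule 4 (final devoicing): runepov → runepof
  rule 5 (intervocalic lenition): runepof → runefof
  ⇒ Lukaia runefof
The other candidates each miss or misapply at least one Lukaia change.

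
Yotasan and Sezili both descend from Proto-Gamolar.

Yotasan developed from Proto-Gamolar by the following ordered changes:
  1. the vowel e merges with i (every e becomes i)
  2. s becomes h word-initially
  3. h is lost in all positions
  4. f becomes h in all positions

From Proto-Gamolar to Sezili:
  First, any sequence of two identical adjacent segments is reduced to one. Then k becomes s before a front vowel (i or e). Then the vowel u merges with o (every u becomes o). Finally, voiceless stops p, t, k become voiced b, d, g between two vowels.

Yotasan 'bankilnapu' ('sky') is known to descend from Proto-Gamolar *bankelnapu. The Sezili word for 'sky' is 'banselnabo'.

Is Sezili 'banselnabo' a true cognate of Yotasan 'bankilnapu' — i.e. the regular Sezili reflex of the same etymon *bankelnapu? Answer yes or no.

Derive the expected Sezili reflex of *bankelnapu:
Sezili: start from *bankelnapu.
  rule 1: no change — bankelnapu
  rule 2 (palatalisation): bankelnapu → banselnapu
  rule 3 (vowel merger): banselnapu → banselnapo
  rule 4 (intervocalic voicing): banselnapo → banselnabo
  ⇒ Sezili banselnabo
Sezili 'banselnabo' matches the regular reflex exactly, so the pair is cognate.

yes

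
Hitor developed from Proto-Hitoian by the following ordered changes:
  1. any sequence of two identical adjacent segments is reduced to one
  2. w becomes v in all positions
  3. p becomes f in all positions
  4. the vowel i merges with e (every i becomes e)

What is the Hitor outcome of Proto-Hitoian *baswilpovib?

basvelfoveb

Hitor: *baswilpovib
  baswilpovib (rule 1 does not apply)
  baswilpovib → basvilpovib   [unconditioned shift]
  basvilpovib → basvilfovib   [unconditioned shift]
  basvilfovib → basvelfoveb   [vowel merger]
  giving Hitor basvelfoveb.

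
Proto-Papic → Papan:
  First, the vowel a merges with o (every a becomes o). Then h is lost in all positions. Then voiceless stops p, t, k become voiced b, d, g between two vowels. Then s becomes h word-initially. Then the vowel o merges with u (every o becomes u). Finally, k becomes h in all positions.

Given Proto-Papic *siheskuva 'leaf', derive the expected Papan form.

hieshuvu

Papan: start from *siheskuva.
  rule 1 (vowel merger): siheskuva → siheskuvo
  rule 2 (h-loss): siheskuvo → sieskuvo
  rule 3: no change — sieskuvo
  rule 4 (debuccalisation): sieskuvo → hieskuvo
  rule 5 (vowel merger): hieskuvo → hieskuvu
  rule 6 (unconditioned shift): hieskuvu → hieshuvu
  ⇒ Papan hieshuvu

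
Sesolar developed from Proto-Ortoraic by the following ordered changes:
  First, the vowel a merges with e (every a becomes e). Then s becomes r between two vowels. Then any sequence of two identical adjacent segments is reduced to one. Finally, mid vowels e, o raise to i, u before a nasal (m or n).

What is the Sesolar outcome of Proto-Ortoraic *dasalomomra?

Sesolar: *dasalomomra > deselomomre > derelomomre > derelumumre  (by vowel merger, rhotacism, pre-nasal raising)

derelumumre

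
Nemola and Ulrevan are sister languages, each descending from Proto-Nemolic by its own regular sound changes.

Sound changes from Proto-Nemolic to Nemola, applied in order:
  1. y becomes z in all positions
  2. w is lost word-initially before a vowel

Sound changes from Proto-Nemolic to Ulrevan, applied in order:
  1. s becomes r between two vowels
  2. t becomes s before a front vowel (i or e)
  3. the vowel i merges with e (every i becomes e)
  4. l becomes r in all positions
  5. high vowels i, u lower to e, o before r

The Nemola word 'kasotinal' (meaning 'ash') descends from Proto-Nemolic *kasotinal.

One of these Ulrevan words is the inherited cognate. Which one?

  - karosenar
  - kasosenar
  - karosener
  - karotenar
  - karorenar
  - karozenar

Ulrevan: start from *kasotinal.
  rule 1 (rhotacism): kasotinal → karotinal
  rule 2 (palatalisation): karotinal → karosinal
  rule 3 (vowel merger): karosinal → karosenal
  rule 4 (unconditioned shift): karosenal → karosenar
  rule 5: no change — karosenar
  ⇒ Ulrevan karosenar
The other candidates each miss or misapply at least one Ulrevan change.

karosenar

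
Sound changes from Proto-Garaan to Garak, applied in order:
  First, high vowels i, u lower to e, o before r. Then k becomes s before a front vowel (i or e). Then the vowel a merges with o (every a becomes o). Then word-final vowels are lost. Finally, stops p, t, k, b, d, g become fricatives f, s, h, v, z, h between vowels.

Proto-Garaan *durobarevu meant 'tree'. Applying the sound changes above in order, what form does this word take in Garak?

Garak: *durobarevu > dorobarevu > doroborevu > doroborev > dorovorev  (by pre-rhotic lowering, vowel merger, apocope, intervocalic lenition)

dorovorev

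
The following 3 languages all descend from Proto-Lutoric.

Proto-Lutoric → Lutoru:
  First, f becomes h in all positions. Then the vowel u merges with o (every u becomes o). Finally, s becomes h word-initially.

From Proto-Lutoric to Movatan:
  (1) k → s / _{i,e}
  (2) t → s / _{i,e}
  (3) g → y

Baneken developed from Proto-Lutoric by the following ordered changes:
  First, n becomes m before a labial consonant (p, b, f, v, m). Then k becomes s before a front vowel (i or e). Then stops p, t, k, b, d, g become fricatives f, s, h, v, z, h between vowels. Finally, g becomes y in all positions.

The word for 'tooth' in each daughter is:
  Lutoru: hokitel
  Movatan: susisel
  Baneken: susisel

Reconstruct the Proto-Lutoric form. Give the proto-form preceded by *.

Position 1: Lutoru has h, Movatan has s, Baneken has s. Taking the neighbouring segments as reconstructed: Lutoru h could go back to *f or *s or *h; Movatan s can only go back to *s; Baneken s can only go back to *s — the one source consistent with every daughter is *s.
Position 2: Lutoru has o, Movatan has u, Baneken has u. Movatan preserves u here (none of its changes turn any other segment into u), so the proto-segment is *u.
Verify the candidate proto-form against each daughter:
Lutoru: *sukitel
  sukitel (rule 1 does not apply)
  sukitel → sokitel   [vowel merger]
  sokitel → hokitel   [debuccalisation]
  giving Lutoru hokitel.
Movatan: *sukitel > susitel > susisel  (by palatalisation, palatalisation)
Baneken: *sukitel > susitel > susisel  (by palatalisation, intervocalic lenition)
*sukitel is the unique common source.

*sukitel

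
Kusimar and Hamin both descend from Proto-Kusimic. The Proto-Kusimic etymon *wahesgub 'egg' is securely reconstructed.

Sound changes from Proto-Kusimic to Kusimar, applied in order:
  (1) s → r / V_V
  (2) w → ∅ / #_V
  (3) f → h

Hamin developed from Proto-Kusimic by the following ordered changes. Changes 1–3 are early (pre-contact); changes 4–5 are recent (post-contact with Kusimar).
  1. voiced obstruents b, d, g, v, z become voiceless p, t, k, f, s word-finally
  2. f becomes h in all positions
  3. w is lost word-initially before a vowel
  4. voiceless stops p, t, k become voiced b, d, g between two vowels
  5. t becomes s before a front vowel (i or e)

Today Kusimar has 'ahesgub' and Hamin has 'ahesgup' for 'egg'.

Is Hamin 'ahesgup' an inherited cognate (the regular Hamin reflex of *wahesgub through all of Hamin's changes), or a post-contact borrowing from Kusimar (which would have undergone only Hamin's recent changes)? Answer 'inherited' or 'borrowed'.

inherited

If inherited, *wahesgub would pass through all of Hamin's changes:
Hamin: *wahesgub > wahesgup > ahesgup  (by final devoicing, glide loss)
If borrowed from Kusimar 'ahesgub' after the early changes, it would undergo only the recent ones:
  rule 4 (intervocalic voicing): no change (ahesgub)
  rule 5 (palatalisation): no change (ahesgub)
  ⇒ as a loan: ahesgub
Hamin 'ahesgup' matches the inherited outcome exactly, so it is an inherited cognate, not a loan.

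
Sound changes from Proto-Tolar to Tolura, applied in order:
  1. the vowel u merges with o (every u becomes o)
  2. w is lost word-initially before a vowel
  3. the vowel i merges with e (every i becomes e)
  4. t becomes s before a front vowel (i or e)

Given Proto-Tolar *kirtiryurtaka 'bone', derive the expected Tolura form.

kerseryortaka

Tolura: *kirtiryurtaka > kirtiryortaka > kerteryortaka > kerseryortaka  (by vowel merger, vowel merger, palatalisation)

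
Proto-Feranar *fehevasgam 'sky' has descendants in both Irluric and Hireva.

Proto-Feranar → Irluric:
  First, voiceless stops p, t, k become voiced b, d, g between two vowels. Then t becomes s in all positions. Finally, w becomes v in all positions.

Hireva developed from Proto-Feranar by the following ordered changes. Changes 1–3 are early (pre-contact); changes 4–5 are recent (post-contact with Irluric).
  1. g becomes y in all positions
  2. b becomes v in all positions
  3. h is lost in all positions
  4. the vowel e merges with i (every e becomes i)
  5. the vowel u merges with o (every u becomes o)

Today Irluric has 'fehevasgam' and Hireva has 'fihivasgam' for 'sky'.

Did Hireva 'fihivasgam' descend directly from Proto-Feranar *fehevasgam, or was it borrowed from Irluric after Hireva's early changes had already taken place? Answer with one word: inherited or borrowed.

borrowed

If inherited, *fehevasgam would pass through all of Hireva's changes:
Hireva: *fehevasgam > fehevasyam > feevasyam > fiivasyam  (by unconditioned shift, h-loss, vowel merger)
If borrowed from Irluric 'fehevasgam' after the early changes, it would undergo only the recent ones:
  rule 4 (vowel merger): fehevasgam → fihivasgam
  rule 5 (vowel merger): no change (fihivasgam)
  ⇒ as a loan: fihivasgam
Hireva 'fihivasgam' matches the loan outcome 'fihivasgam', not the inherited 'fiivasyam' — it skipped the early Hireva changes, so it was borrowed from Irluric.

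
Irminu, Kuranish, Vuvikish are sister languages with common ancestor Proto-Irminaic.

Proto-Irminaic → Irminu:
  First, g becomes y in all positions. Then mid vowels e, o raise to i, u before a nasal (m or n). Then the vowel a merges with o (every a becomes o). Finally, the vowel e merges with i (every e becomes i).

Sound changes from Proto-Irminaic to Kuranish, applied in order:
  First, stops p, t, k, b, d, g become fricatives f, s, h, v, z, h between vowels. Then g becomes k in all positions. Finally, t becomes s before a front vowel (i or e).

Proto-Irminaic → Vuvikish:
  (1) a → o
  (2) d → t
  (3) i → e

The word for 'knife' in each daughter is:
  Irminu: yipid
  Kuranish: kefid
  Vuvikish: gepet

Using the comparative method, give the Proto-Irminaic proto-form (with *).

Position 1: Irminu has y, Kuranish has k, Vuvikish has g. Vuvikish preserves g here (none of its changes turn any other segment into g), so the proto-segment is *g.
Position 4: Irminu has i, Kuranish has i, Vuvikish has e. Kuranish preserves i here (none of its changes turn any other segment into i), so the proto-segment is *i.
This points to *gepid. Verify forward in each daughter:
Irminu: start from *gepid.
  rule 1 (unconditioned shift): gepid → yepid
  rule 2: no change — yepid
  rule 3: no change — yepid
  rule 4 (vowel merger): yepid → yipid
  ⇒ Irminu yipid
Kuranish: start from *gepid.
  rule 1 (intervocalic lenition): gepid → gefid
  rule 2 (unconditioned shift): gefid → kefid
  rule 3: no change — kefid
  ⇒ Kuranish kefid
Vuvikish: *gepid > gepit > gepet  (by unconditioned shift, vowel merger)
Only *gepid yields all of Irminu yipid, Kuranish kefid, Vuvikish gepet.

*gepid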